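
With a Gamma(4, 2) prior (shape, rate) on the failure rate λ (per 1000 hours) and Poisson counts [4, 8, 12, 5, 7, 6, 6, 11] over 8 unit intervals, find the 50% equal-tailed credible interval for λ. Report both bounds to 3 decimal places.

[5.748, 6.816]

Posterior: Gamma(4+59, 2+8) = Gamma(63, 10) (shape, rate).
Equal-tailed 50% interval: Gamma(63, 10) quantiles at 0.25 and 0.75.
Posterior mean ≈ 6.300, SD ≈ 0.794; a Normal approximation gives roughly [5.765, 6.835].
Exact: lower = 5.748; upper = 6.816.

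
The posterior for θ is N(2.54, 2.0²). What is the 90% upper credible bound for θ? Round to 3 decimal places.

Need U with P(θ ≤ U) = 0.90: U = 2.54 + z_{0.1}·2.0.
z = 1.282; U = 2.54 + 1.282 × 2.0 = 5.103.

5.103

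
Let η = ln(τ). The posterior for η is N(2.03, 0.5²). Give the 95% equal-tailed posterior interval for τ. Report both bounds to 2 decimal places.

On the log scale the 95% interval is 2.03 ± 1.960 × 0.5 = [1.0500, 3.0100].
Exponentiate: [e^1.0500, e^3.0100] = [2.86, 20.29].

[2.86, 20.29]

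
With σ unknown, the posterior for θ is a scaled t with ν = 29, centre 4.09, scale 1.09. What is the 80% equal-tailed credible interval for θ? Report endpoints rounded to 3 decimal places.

The t_29 distribution is symmetric; the 80% interval is 4.09 ± t·1.09 with t_{0.9,29} = 1.311.
Half-width: 1.311 × 1.09 = 1.429.
4.09 − 1.429 = 2.661; 4.09 + 1.429 = 5.519.

[2.661, 5.519]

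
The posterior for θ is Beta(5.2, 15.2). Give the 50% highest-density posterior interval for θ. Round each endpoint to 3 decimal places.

The posterior is unimodal and skewed, so the HPD interval has equal density at both endpoints and is the shortest 50% interval.
Solving f(0.169) = f(0.296) with F(0.296) − F(0.169) = 0.50 gives [0.169, 0.296].
For comparison, the equal-tailed interval is [0.186, 0.315]; the HPD is narrower and shifted toward the mode.

[0.169, 0.296]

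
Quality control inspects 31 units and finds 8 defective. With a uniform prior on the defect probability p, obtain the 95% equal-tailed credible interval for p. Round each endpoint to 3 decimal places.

Posterior: Beta(1+8, 1+23) = Beta(9, 24).
Equal-tailed 95% interval: the 0.025 and 0.975 quantiles of Beta(9, 24).
Posterior mean ≈ 0.273, SD ≈ 0.076; a Normal approximation gives roughly [0.123, 0.422].
Exact: F⁻¹(0.025) = 0.137; F⁻¹(0.975) = 0.434.

[0.137, 0.434]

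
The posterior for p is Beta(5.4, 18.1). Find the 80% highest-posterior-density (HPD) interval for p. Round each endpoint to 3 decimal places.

The posterior is unimodal and skewed, so the HPD interval has equal density at both endpoints and is the shortest 80% interval.
Solving f(0.111) = f(0.326) with F(0.326) − F(0.111) = 0.80 gives [0.111, 0.326].
For comparison, the equal-tailed interval is [0.126, 0.344]; the HPD is narrower and shifted toward the mode.

[0.111, 0.326]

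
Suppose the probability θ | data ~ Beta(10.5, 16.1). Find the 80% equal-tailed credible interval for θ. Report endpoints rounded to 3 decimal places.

Posterior: Beta(10.5, 16.1).
Equal-tailed 80% interval: the 0.1 and 0.9 quantiles of Beta(10.5, 16.1).
Posterior mean ≈ 0.395, SD ≈ 0.093; a Normal approximation gives roughly [0.276, 0.514].
Exact: F⁻¹(0.1) = 0.276; F⁻¹(0.9) = 0.517.

[0.276, 0.517]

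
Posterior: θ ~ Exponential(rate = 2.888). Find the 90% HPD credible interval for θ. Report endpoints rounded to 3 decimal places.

The exponential density is strictly decreasing on [0, ∞), so the HPD interval is anchored at 0: [0, q] with P(θ ≤ q) = 0.90.
q = −ln(1 − 0.90) / 2.888 = 2.3026 / 2.888 = 0.797.

[0.000, 0.797]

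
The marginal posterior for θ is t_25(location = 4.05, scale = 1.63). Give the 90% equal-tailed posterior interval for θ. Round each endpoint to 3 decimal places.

The t_25 distribution is symmetric; the 90% interval is 4.05 ± t·1.63 with t_{0.95,25} = 1.708.
Half-width: 1.708 × 1.63 = 2.784.
4.05 − 2.784 = 1.266; 4.05 + 2.784 = 6.834.

[1.266, 6.834]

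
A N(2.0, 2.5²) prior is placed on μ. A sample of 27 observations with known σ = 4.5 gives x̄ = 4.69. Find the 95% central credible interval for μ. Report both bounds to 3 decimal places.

[2.798, 6.006]

Posterior precision = 1/2.5² + 27/4.5² = 0.1600 + 1.3333 = 1.4933, so posterior SD = 0.8183.
Posterior mean = (2.0/2.5² + 27·4.69/4.5²) / 1.4933 = 4.4018.
Interval: 4.4018 ± 1.960 × 0.8183 → [2.798, 6.006].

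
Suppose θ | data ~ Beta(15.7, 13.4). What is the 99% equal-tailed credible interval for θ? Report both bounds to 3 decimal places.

[0.308, 0.761]

Posterior: Beta(15.7, 13.4).
Equal-tailed 99% interval: the 0.005 and 0.995 quantiles of Beta(15.7, 13.4).
Posterior mean ≈ 0.540, SD ≈ 0.091; a Normal approximation gives roughly [0.306, 0.774].
Exact: F⁻¹(0.005) = 0.308; F⁻¹(0.995) = 0.761.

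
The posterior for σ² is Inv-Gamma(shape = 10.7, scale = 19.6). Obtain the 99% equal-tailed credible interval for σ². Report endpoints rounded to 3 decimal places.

Inverse-Gamma(10.7, 19.6) quantiles: F⁻¹(0.005) and F⁻¹(0.995).
Equivalently, 1/σ² ~ Gamma(10.7, rate = 19.6); invert its 0.995 and 0.005 quantiles.
Posterior mean ≈ 2.021, SD ≈ 0.685; a Normal approximation gives roughly [0.256, 3.785].
Exact: lower = 0.934; upper = 4.736.

[0.934, 4.736]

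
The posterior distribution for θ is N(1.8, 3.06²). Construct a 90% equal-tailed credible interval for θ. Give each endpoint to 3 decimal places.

[-3.233, 6.833]

The posterior is symmetric, so the 90% equal-tailed interval is θ = 1.8 ± z·3.06 with z = 1.645.
Half-width: 1.645 × 3.06 = 5.033.
1.8 − 5.033 = -3.233; 1.8 + 5.033 = 6.833.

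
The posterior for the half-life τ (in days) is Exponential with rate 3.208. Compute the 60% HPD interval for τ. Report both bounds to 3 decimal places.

The exponential density is strictly decreasing on [0, ∞), so the HPD interval is anchored at 0: [0, q] with P(τ ≤ q) = 0.60.
q = −ln(1 − 0.60) / 3.208 = 0.9163 / 3.208 = 0.286.

[0.000, 0.286]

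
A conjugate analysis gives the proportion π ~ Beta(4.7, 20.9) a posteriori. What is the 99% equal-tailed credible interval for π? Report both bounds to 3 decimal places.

Posterior: Beta(4.7, 20.9).
Equal-tailed 99% interval: the 0.005 and 0.995 quantiles of Beta(4.7, 20.9).
Posterior mean ≈ 0.184, SD ≈ 0.075; a Normal approximation gives roughly [-0.010, 0.377].
Exact: F⁻¹(0.005) = 0.041; F⁻¹(0.995) = 0.415.

[0.041, 0.415]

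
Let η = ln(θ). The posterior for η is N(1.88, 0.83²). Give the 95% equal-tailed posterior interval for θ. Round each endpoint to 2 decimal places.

On the log scale the 95% interval is 1.88 ± 1.960 × 0.83 = [0.2532, 3.5068].
Exponentiate: [e^0.2532, e^3.5068] = [1.29, 33.34].

[1.29, 33.34]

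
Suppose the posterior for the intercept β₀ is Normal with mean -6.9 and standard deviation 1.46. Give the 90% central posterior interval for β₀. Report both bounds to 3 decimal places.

The posterior is symmetric, so the 90% equal-tailed interval is β₀ = -6.9 ± z·1.46 with z = 1.645.
Half-width: 1.645 × 1.46 = 2.401.
-6.9 − 2.401 = -9.301; -6.9 + 2.401 = -4.499.

[-9.301, -4.499]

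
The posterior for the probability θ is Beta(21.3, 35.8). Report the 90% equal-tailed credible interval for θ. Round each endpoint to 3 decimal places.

Posterior: Beta(21.3, 35.8).
Equal-tailed 90% interval: the 0.05 and 0.95 quantiles of Beta(21.3, 35.8).
Posterior mean ≈ 0.373, SD ≈ 0.063; a Normal approximation gives roughly [0.269, 0.477].
Exact: F⁻¹(0.05) = 0.271; F⁻¹(0.95) = 0.480.

[0.271, 0.480]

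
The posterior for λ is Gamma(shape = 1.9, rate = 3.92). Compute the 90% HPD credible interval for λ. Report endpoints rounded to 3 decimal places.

The posterior is unimodal and skewed, so the HPD interval has equal density at both endpoints and is the shortest 90% interval.
Solving f(0.016) = f(0.962) with F(0.962) − F(0.016) = 0.90 gives [0.016, 0.962].
For comparison, the equal-tailed interval is [0.081, 1.169]; the HPD is narrower and shifted toward the mode.

[0.016, 0.962]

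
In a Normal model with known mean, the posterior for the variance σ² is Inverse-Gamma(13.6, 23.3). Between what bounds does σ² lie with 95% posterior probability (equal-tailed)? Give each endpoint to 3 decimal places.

[1.073, 3.166]

Inverse-Gamma(13.6, 23.3) quantiles: F⁻¹(0.025) and F⁻¹(0.975).
Equivalently, 1/σ² ~ Gamma(13.6, rate = 23.3); invert its 0.975 and 0.025 quantiles.
Posterior mean ≈ 1.849, SD ≈ 0.543; a Normal approximation gives roughly [0.785, 2.913].
Exact: lower = 1.073; upper = 3.166.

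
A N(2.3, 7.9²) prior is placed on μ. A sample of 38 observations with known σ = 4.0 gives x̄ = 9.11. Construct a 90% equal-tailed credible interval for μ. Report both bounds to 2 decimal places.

Posterior precision = 1/7.9² + 38/4.0² = 0.0160 + 2.3750 = 2.3910, so posterior SD = 0.6467.
Posterior mean = (2.3/7.9² + 38·9.11/4.0²) / 2.3910 = 9.0644.
Interval: 9.0644 ± 1.645 × 0.6467 → [8.00, 10.13].

[8.00, 10.13]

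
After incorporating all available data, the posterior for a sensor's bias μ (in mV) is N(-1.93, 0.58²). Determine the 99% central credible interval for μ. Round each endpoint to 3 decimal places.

The posterior is symmetric, so the 99% equal-tailed interval is μ = -1.93 ± z·0.58 with z = 2.576.
Half-width: 2.576 × 0.58 = 1.494.
-1.93 − 1.494 = -3.424; -1.93 + 1.494 = -0.436.

[-3.424, -0.436]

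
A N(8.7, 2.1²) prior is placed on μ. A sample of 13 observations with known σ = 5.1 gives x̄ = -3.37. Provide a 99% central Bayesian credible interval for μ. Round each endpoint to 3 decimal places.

[-2.625, 3.419]

Posterior precision = 1/2.1² + 13/5.1² = 0.2268 + 0.4998 = 0.7266, so posterior SD = 1.1732.
Posterior mean = (8.7/2.1² + 13·-3.37/5.1²) / 0.7266 = 0.3970.
Interval: 0.3970 ± 2.576 × 1.1732 → [-2.625, 3.419].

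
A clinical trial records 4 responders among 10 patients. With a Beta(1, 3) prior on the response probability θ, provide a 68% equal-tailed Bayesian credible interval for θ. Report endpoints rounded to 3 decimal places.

Posterior: Beta(1+4, 3+6) = Beta(5, 9).
Equal-tailed 68% interval: the 0.16 and 0.84 quantiles of Beta(5, 9).
Posterior mean ≈ 0.357, SD ≈ 0.124; a Normal approximation gives roughly [0.234, 0.480].
Exact: F⁻¹(0.16) = 0.231; F⁻¹(0.84) = 0.484.

[0.231, 0.484]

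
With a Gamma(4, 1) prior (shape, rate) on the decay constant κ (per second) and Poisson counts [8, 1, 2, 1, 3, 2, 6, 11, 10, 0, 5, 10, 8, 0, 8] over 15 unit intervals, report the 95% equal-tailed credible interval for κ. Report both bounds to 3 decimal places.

Posterior: Gamma(4+75, 1+15) = Gamma(79, 16) (shape, rate).
Equal-tailed 95% interval: Gamma(79, 16) quantiles at 0.025 and 0.975.
Posterior mean ≈ 4.938, SD ≈ 0.556; a Normal approximation gives roughly [3.849, 6.026].
Exact: lower = 3.909; upper = 6.084.

[3.909, 6.084]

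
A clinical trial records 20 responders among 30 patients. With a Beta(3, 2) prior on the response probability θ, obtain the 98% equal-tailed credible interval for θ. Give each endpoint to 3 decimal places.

Posterior: Beta(3+20, 2+10) = Beta(23, 12).
Equal-tailed 98% interval: the 0.01 and 0.99 quantiles of Beta(23, 12).
Posterior mean ≈ 0.657, SD ≈ 0.079; a Normal approximation gives roughly [0.473, 0.841].
Exact: F⁻¹(0.01) = 0.463; F⁻¹(0.99) = 0.825.

[0.463, 0.825]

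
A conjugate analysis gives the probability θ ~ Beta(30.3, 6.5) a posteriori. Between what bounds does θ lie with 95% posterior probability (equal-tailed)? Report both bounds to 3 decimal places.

Posterior: Beta(30.3, 6.5).
Equal-tailed 95% interval: the 0.025 and 0.975 quantiles of Beta(30.3, 6.5).
Posterior mean ≈ 0.823, SD ≈ 0.062; a Normal approximation gives roughly [0.702, 0.945].
Exact: F⁻¹(0.025) = 0.687; F⁻¹(0.975) = 0.927.

[0.687, 0.927]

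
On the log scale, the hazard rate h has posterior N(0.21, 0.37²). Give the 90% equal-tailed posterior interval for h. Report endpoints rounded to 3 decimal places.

[0.671, 2.267]

On the log scale the 90% interval is 0.21 ± 1.645 × 0.37 = [-0.3986, 0.8186].
Exponentiate: [e^-0.3986, e^0.8186] = [0.671, 2.267].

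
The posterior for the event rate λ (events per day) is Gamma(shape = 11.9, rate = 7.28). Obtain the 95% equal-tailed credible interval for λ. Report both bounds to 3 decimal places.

[0.842, 2.686]

Posterior: Gamma(shape 11.9, rate 7.28).
Equal-tailed 95% interval: Gamma(11.9, 7.28) quantiles at 0.025 and 0.975.
Posterior mean ≈ 1.635, SD ≈ 0.474; a Normal approximation gives roughly [0.706, 2.563].
Exact: lower = 0.842; upper = 2.686.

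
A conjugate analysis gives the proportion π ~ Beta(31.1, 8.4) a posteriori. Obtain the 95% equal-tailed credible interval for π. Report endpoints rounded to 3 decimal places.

[0.649, 0.898]

Posterior: Beta(31.1, 8.4).
Equal-tailed 95% interval: the 0.025 and 0.975 quantiles of Beta(31.1, 8.4).
Posterior mean ≈ 0.787, SD ≈ 0.064; a Normal approximation gives roughly [0.661, 0.913].
Exact: F⁻¹(0.025) = 0.649; F⁻¹(0.975) = 0.898.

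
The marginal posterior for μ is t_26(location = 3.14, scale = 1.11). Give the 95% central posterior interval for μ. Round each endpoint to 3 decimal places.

The t_26 distribution is symmetric; the 95% interval is 3.14 ± t·1.11 with t_{0.975,26} = 2.056.
Half-width: 2.056 × 1.11 = 2.282.
3.14 − 2.282 = 0.858; 3.14 + 2.282 = 5.422.

[0.858, 5.422]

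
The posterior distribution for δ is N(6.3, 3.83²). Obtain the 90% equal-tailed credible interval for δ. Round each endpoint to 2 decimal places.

The posterior is symmetric, so the 90% equal-tailed interval is δ = 6.3 ± z·3.83 with z = 1.645.
Half-width: 1.645 × 3.83 = 6.30.
6.3 − 6.30 = 0.00; 6.3 + 6.30 = 12.60.

[0.00, 12.60]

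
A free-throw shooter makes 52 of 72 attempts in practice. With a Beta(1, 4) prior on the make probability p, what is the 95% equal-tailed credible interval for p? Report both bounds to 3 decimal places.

[0.581, 0.786]

Posterior: Beta(1+52, 4+20) = Beta(53, 24).
Equal-tailed 95% interval: the 0.025 and 0.975 quantiles of Beta(53, 24).
Posterior mean ≈ 0.688, SD ≈ 0.052; a Normal approximation gives roughly [0.586, 0.791].
Exact: F⁻¹(0.025) = 0.581; F⁻¹(0.975) = 0.786.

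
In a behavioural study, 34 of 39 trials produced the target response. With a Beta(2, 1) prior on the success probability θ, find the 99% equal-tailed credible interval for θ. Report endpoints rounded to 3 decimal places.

Posterior: Beta(2+34, 1+5) = Beta(36, 6).
Equal-tailed 99% interval: the 0.005 and 0.995 quantiles of Beta(36, 6).
Posterior mean ≈ 0.857, SD ≈ 0.053; a Normal approximation gives roughly [0.720, 0.995].
Exact: F⁻¹(0.005) = 0.692; F⁻¹(0.995) = 0.961.

[0.692, 0.961]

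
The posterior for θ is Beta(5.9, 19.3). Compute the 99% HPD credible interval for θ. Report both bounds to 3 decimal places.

[0.057, 0.462]

The posterior is unimodal and skewed, so the HPD interval has equal density at both endpoints and is the shortest 99% interval.
Solving f(0.057) = f(0.462) with F(0.462) − F(0.057) = 0.99 gives [0.057, 0.462].
For comparison, the equal-tailed interval is [0.066, 0.478]; the HPD is narrower and shifted toward the mode.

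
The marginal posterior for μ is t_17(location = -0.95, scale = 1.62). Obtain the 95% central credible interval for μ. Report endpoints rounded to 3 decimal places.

[-4.368, 2.468]

The t_17 distribution is symmetric; the 95% interval is -0.95 ± t·1.62 with t_{0.975,17} = 2.110.
Half-width: 2.110 × 1.62 = 3.418.
-0.95 − 3.418 = -4.368; -0.95 + 3.418 = 2.468.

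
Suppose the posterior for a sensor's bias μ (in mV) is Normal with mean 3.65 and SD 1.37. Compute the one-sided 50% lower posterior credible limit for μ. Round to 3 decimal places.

3.650

Need L with P(μ ≥ L) = 0.50: L = 3.65 − z_{0.5}·1.37.
z = 0.000; L = 3.65 − 0.000 × 1.37 = 3.650.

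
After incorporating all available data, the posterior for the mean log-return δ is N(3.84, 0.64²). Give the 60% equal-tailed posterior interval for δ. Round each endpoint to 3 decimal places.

[3.301, 4.379]

The posterior is symmetric, so the 60% equal-tailed interval is δ = 3.84 ± z·0.64 with z = 0.842.
Half-width: 0.842 × 0.64 = 0.539.
3.84 − 0.539 = 3.301; 3.84 + 0.539 = 4.379.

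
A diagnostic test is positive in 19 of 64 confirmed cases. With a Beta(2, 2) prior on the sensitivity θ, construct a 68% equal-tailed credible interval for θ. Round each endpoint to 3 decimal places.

[0.253, 0.364]

Posterior: Beta(2+19, 2+45) = Beta(21, 47).
Equal-tailed 68% interval: the 0.16 and 0.84 quantiles of Beta(21, 47).
Posterior mean ≈ 0.309, SD ≈ 0.056; a Normal approximation gives roughly [0.254, 0.364].
Exact: F⁻¹(0.16) = 0.253; F⁻¹(0.84) = 0.364.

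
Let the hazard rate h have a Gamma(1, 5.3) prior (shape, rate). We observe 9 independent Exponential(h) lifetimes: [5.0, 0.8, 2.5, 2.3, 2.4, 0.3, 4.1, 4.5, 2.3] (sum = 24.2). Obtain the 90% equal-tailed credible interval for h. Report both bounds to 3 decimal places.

Posterior: Gamma(1+9, 5.3+24.2) = Gamma(10, 29.5) (shape, rate).
Equal-tailed 90% interval: Gamma(10, 29.5) quantiles at 0.05 and 0.95.
Posterior mean ≈ 0.339, SD ≈ 0.107; a Normal approximation gives roughly [0.163, 0.515].
Exact: lower = 0.184; upper = 0.532.

[0.184, 0.532]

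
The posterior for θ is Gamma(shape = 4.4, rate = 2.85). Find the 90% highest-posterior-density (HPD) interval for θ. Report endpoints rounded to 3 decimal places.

The posterior is unimodal and skewed, so the HPD interval has equal density at both endpoints and is the shortest 90% interval.
Solving f(0.407) = f(2.637) with F(2.637) − F(0.407) = 0.90 gives [0.407, 2.637].
For comparison, the equal-tailed interval is [0.562, 2.919]; the HPD is narrower and shifted toward the mode.

[0.407, 2.637]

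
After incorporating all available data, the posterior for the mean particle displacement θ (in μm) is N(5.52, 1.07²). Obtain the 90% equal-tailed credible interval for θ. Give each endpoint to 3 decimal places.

The posterior is symmetric, so the 90% equal-tailed interval is θ = 5.52 ± z·1.07 with z = 1.645.
Half-width: 1.645 × 1.07 = 1.760.
5.52 − 1.760 = 3.760; 5.52 + 1.760 = 7.280.

[3.760, 7.280]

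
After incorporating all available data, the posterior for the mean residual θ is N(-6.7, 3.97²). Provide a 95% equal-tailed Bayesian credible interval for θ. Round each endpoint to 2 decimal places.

[-14.48, 1.08]

The posterior is symmetric, so the 95% equal-tailed interval is θ = -6.7 ± z·3.97 with z = 1.960.
Half-width: 1.960 × 3.97 = 7.78.
-6.7 − 7.78 = -14.48; -6.7 + 7.78 = 1.08.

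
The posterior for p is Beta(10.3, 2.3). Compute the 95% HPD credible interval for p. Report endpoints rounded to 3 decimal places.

The posterior is unimodal and skewed, so the HPD interval has equal density at both endpoints and is the shortest 95% interval.
Solving f(0.614) = f(0.987) with F(0.987) − F(0.614) = 0.95 gives [0.614, 0.987].
For comparison, the equal-tailed interval is [0.572, 0.969]; the HPD is narrower and shifted toward the mode.

[0.614, 0.987]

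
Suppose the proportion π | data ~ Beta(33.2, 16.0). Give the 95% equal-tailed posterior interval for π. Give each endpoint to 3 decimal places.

[0.539, 0.797]

Posterior: Beta(33.2, 16.0).
Equal-tailed 95% interval: the 0.025 and 0.975 quantiles of Beta(33.2, 16.0).
Posterior mean ≈ 0.675, SD ≈ 0.066; a Normal approximation gives roughly [0.545, 0.804].
Exact: F⁻¹(0.025) = 0.539; F⁻¹(0.975) = 0.797.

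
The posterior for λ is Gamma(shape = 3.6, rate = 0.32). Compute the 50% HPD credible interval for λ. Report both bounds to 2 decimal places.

[5.10, 12.16]

The posterior is unimodal and skewed, so the HPD interval has equal density at both endpoints and is the shortest 50% interval.
Solving f(5.10) = f(12.16) with F(12.16) − F(5.10) = 0.50 gives [5.10, 12.16].
For comparison, the equal-tailed interval is [6.90, 14.49]; the HPD is narrower and shifted toward the mode.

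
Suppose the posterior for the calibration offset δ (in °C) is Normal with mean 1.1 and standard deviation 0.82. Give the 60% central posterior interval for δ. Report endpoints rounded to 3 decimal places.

[0.410, 1.790]

The posterior is symmetric, so the 60% equal-tailed interval is δ = 1.1 ± z·0.82 with z = 0.842.
Half-width: 0.842 × 0.82 = 0.690.
1.1 − 0.690 = 0.410; 1.1 + 0.690 = 1.790.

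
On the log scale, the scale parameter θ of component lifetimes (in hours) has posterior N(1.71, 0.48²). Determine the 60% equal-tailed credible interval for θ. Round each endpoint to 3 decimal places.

[3.691, 8.281]

On the log scale the 60% interval is 1.71 ± 0.842 × 0.48 = [1.3060, 2.1140].
Exponentiate: [e^1.3060, e^2.1140] = [3.691, 8.281].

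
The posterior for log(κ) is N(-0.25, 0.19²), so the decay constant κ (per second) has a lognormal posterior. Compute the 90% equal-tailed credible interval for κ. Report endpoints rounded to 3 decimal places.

[0.570, 1.065]

On the log scale the 90% interval is -0.25 ± 1.645 × 0.19 = [-0.5625, 0.0625].
Exponentiate: [e^-0.5625, e^0.0625] = [0.570, 1.065].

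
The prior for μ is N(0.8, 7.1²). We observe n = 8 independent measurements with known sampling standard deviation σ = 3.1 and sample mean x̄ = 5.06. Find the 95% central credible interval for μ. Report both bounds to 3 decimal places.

Posterior precision = 1/7.1² + 8/3.1² = 0.0198 + 0.8325 = 0.8523, so posterior SD = 1.0832.
Posterior mean = (0.8/7.1² + 8·5.06/3.1²) / 0.8523 = 4.9608.
Interval: 4.9608 ± 1.960 × 1.0832 → [2.838, 7.084].

[2.838, 7.084]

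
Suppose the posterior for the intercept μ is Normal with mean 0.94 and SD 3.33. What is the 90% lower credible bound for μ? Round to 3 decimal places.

-3.328

Need L with P(μ ≥ L) = 0.90: L = 0.94 − z_{0.1}·3.33.
z = 1.282; L = 0.94 − 1.282 × 3.33 = -3.328.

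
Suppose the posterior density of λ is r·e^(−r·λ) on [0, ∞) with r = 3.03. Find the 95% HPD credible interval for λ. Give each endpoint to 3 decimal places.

The exponential density is strictly decreasing on [0, ∞), so the HPD interval is anchored at 0: [0, q] with P(λ ≤ q) = 0.95.
q = −ln(1 − 0.95) / 3.03 = 2.9957 / 3.03 = 0.989.

[0.000, 0.989]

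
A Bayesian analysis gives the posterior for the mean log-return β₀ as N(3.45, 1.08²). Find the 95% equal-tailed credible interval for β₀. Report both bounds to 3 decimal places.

[1.333, 5.567]

The posterior is symmetric, so the 95% equal-tailed interval is β₀ = 3.45 ± z·1.08 with z = 1.960.
Half-width: 1.960 × 1.08 = 2.117.
3.45 − 2.117 = 1.333; 3.45 + 2.117 = 5.567.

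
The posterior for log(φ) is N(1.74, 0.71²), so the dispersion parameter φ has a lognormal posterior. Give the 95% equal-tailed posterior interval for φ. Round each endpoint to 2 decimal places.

[1.42, 22.91]

On the log scale the 95% interval is 1.74 ± 1.960 × 0.71 = [0.3484, 3.1316].
Exponentiate: [e^0.3484, e^3.1316] = [1.42, 22.91].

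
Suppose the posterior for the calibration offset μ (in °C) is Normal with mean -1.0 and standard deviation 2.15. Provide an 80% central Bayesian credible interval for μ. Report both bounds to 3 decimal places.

The posterior is symmetric, so the 80% equal-tailed interval is μ = -1.0 ± z·2.15 with z = 1.282.
Half-width: 1.282 × 2.15 = 2.755.
-1.0 − 2.755 = -3.755; -1.0 + 2.755 = 1.755.

[-3.755, 1.755]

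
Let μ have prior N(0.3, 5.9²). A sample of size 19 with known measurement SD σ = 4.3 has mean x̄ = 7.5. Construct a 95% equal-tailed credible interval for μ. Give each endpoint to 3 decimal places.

Posterior precision = 1/5.9² + 19/4.3² = 0.0287 + 1.0276 = 1.0563, so posterior SD = 0.9730.
Posterior mean = (0.3/5.9² + 19·7.5/4.3²) / 1.0563 = 7.3042.
Interval: 7.3042 ± 1.960 × 0.9730 → [5.397, 9.211].

[5.397, 9.211]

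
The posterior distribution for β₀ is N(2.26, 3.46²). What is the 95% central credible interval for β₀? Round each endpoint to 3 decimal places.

The posterior is symmetric, so the 95% equal-tailed interval is β₀ = 2.26 ± z·3.46 with z = 1.960.
Half-width: 1.960 × 3.46 = 6.781.
2.26 − 6.781 = -4.521; 2.26 + 6.781 = 9.041.

[-4.521, 9.041]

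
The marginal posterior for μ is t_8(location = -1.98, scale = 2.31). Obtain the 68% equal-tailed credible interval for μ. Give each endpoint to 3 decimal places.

[-4.429, 0.469]

The t_8 distribution is symmetric; the 68% interval is -1.98 ± t·2.31 with t_{0.84,8} = 1.060.
Half-width: 1.060 × 2.31 = 2.449.
-1.98 − 2.449 = -4.429; -1.98 + 2.449 = 0.469.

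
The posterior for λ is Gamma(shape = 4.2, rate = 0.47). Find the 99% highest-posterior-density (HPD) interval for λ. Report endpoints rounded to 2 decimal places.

[0.97, 22.29]

The posterior is unimodal and skewed, so the HPD interval has equal density at both endpoints and is the shortest 99% interval.
Solving f(0.97) = f(22.29) with F(22.29) − F(0.97) = 0.99 gives [0.97, 22.29].
For comparison, the equal-tailed interval is [1.59, 24.06]; the HPD is narrower and shifted toward the mode.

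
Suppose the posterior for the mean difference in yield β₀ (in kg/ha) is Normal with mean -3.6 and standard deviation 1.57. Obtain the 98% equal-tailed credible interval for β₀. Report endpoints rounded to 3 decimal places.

[-7.252, 0.052]

The posterior is symmetric, so the 98% equal-tailed interval is β₀ = -3.6 ± z·1.57 with z = 2.326.
Half-width: 2.326 × 1.57 = 3.652.
-3.6 − 3.652 = -7.252; -3.6 + 3.652 = 0.052.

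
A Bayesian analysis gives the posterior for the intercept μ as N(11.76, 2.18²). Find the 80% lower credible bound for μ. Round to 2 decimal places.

9.93

Need L with P(μ ≥ L) = 0.80: L = 11.76 − z_{0.2}·2.18.
z = 0.842; L = 11.76 − 0.842 × 2.18 = 9.93.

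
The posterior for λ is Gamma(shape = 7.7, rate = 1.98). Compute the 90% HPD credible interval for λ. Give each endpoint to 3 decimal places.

The posterior is unimodal and skewed, so the HPD interval has equal density at both endpoints and is the shortest 90% interval.
Solving f(1.647) = f(6.050) with F(6.050) − F(1.647) = 0.90 gives [1.647, 6.050].
For comparison, the equal-tailed interval is [1.904, 6.444]; the HPD is narrower and shifted toward the mode.

[1.647, 6.050]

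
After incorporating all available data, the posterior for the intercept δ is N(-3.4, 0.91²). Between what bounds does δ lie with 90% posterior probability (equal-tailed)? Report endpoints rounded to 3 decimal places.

[-4.897, -1.903]

The posterior is symmetric, so the 90% equal-tailed interval is δ = -3.4 ± z·0.91 with z = 1.645.
Half-width: 1.645 × 0.91 = 1.497.
-3.4 − 1.497 = -4.897; -3.4 + 1.497 = -1.903.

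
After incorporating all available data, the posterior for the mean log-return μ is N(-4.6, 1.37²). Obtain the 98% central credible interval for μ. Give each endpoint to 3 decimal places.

The posterior is symmetric, so the 98% equal-tailed interval is μ = -4.6 ± z·1.37 with z = 2.326.
Half-width: 2.326 × 1.37 = 3.187.
-4.6 − 3.187 = -7.787; -4.6 + 3.187 = -1.413.

[-7.787, -1.413]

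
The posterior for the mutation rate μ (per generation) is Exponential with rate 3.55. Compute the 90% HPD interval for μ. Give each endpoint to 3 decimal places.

[0.000, 0.649]

The exponential density is strictly decreasing on [0, ∞), so the HPD interval is anchored at 0: [0, q] with P(μ ≤ q) = 0.90.
q = −ln(1 − 0.90) / 3.55 = 2.3026 / 3.55 = 0.649.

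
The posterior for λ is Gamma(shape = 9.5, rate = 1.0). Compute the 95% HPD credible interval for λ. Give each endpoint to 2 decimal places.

[3.96, 15.64]

The posterior is unimodal and skewed, so the HPD interval has equal density at both endpoints and is the shortest 95% interval.
Solving f(3.96) = f(15.64) with F(15.64) − F(3.96) = 0.95 gives [3.96, 15.64].
For comparison, the equal-tailed interval is [4.45, 16.43]; the HPD is narrower and shifted toward the mode.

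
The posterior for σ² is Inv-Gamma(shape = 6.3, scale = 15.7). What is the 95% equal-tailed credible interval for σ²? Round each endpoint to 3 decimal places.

Inverse-Gamma(6.3, 15.7) quantiles: F⁻¹(0.025) and F⁻¹(0.975).
Equivalently, 1/σ² ~ Gamma(6.3, rate = 15.7); invert its 0.975 and 0.025 quantiles.
Posterior mean ≈ 2.962, SD ≈ 1.429; a Normal approximation gives roughly [0.162, 5.762].
Exact: lower = 1.299; upper = 6.590.

[1.299, 6.590]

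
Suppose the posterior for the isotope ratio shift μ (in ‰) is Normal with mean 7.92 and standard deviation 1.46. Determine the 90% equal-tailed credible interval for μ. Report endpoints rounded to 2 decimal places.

[5.52, 10.32]

The posterior is symmetric, so the 90% equal-tailed interval is μ = 7.92 ± z·1.46 with z = 1.645.
Half-width: 1.645 × 1.46 = 2.40.
7.92 − 2.40 = 5.52; 7.92 + 2.40 = 10.32.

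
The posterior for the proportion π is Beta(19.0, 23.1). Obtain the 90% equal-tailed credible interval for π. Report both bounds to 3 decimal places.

Posterior: Beta(19.0, 23.1).
Equal-tailed 90% interval: the 0.05 and 0.95 quantiles of Beta(19.0, 23.1).
Posterior mean ≈ 0.451, SD ≈ 0.076; a Normal approximation gives roughly [0.327, 0.576].
Exact: F⁻¹(0.05) = 0.328; F⁻¹(0.95) = 0.577.

[0.328, 0.577]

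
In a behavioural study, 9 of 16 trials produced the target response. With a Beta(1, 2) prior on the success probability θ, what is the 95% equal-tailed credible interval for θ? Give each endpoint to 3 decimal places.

Posterior: Beta(1+9, 2+7) = Beta(10, 9).
Equal-tailed 95% interval: the 0.025 and 0.975 quantiles of Beta(10, 9).
Posterior mean ≈ 0.526, SD ≈ 0.112; a Normal approximation gives roughly [0.307, 0.745].
Exact: F⁻¹(0.025) = 0.308; F⁻¹(0.975) = 0.740.

[0.308, 0.740]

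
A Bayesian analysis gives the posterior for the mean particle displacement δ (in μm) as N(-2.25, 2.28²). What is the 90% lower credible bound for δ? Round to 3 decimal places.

-5.172

Need L with P(δ ≥ L) = 0.90: L = -2.25 − z_{0.1}·2.28.
z = 1.282; L = -2.25 − 1.282 × 2.28 = -5.172.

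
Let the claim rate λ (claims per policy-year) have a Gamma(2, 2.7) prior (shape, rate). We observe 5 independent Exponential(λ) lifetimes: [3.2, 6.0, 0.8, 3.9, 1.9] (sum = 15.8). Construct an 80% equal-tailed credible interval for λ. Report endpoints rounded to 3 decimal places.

[0.211, 0.569]

Posterior: Gamma(2+5, 2.7+15.8) = Gamma(7, 18.5) (shape, rate).
Equal-tailed 80% interval: Gamma(7, 18.5) quantiles at 0.1 and 0.9.
Posterior mean ≈ 0.378, SD ≈ 0.143; a Normal approximation gives roughly [0.195, 0.562].
Exact: lower = 0.211; upper = 0.569.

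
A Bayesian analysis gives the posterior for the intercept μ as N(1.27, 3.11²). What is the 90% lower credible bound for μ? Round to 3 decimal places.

-2.716

Need L with P(μ ≥ L) = 0.90: L = 1.27 − z_{0.1}·3.11.
z = 1.282; L = 1.27 − 1.282 × 3.11 = -2.716.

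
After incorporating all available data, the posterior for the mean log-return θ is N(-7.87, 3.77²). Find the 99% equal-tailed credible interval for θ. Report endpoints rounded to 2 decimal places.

The posterior is symmetric, so the 99% equal-tailed interval is θ = -7.87 ± z·3.77 with z = 2.576.
Half-width: 2.576 × 3.77 = 9.71.
-7.87 − 9.71 = -17.58; -7.87 + 9.71 = 1.84.

[-17.58, 1.84]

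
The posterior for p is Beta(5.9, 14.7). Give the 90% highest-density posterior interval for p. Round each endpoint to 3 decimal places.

[0.126, 0.442]

The posterior is unimodal and skewed, so the HPD interval has equal density at both endpoints and is the shortest 90% interval.
Solving f(0.126) = f(0.442) with F(0.442) − F(0.126) = 0.90 gives [0.126, 0.442].
For comparison, the equal-tailed interval is [0.139, 0.458]; the HPD is narrower and shifted toward the mode.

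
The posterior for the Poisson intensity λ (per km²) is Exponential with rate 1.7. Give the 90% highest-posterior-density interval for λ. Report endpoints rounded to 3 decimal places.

The exponential density is strictly decreasing on [0, ∞), so the HPD interval is anchored at 0: [0, q] with P(λ ≤ q) = 0.90.
q = −ln(1 − 0.90) / 1.7 = 2.3026 / 1.7 = 1.354.

[0.000, 1.354]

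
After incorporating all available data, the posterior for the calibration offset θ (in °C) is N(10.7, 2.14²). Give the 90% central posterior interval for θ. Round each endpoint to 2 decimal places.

The posterior is symmetric, so the 90% equal-tailed interval is θ = 10.7 ± z·2.14 with z = 1.645.
Half-width: 1.645 × 2.14 = 3.52.
10.7 − 3.52 = 7.18; 10.7 + 3.52 = 14.22.

[7.18, 14.22]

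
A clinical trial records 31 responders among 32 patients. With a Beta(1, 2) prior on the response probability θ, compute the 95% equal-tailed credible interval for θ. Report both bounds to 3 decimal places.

Posterior: Beta(1+31, 2+1) = Beta(32, 3).
Equal-tailed 95% interval: the 0.025 and 0.975 quantiles of Beta(32, 3).
Posterior mean ≈ 0.914, SD ≈ 0.047; a Normal approximation gives roughly [0.823, 1.006].
Exact: F⁻¹(0.025) = 0.803; F⁻¹(0.975) = 0.981.

[0.803, 0.981]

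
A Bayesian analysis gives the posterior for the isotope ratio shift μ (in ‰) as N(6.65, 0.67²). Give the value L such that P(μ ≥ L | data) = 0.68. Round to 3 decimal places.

Need L with P(μ ≥ L) = 0.68: L = 6.65 − z_{0.32}·0.67.
z = 0.468; L = 6.65 − 0.468 × 0.67 = 6.337.

6.337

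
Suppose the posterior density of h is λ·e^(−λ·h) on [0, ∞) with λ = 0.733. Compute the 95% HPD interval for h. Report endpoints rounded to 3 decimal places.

[0.000, 4.087]

The exponential density is strictly decreasing on [0, ∞), so the HPD interval is anchored at 0: [0, q] with P(h ≤ q) = 0.95.
q = −ln(1 − 0.95) / 0.733 = 2.9957 / 0.733 = 4.087.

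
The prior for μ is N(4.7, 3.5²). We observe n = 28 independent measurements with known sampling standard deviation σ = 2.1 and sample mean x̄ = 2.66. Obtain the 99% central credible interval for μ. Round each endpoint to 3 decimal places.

[1.670, 3.702]

Posterior precision = 1/3.5² + 28/2.1² = 0.0816 + 6.3492 = 6.4308, so posterior SD = 0.3943.
Posterior mean = (4.7/3.5² + 28·2.66/2.1²) / 6.4308 = 2.6859.
Interval: 2.6859 ± 2.576 × 0.3943 → [1.670, 3.702].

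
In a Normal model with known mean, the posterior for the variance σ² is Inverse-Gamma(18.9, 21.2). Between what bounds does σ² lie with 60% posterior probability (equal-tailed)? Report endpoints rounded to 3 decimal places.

Inverse-Gamma(18.9, 21.2) quantiles: F⁻¹(0.2) and F⁻¹(0.8).
Equivalently, 1/σ² ~ Gamma(18.9, rate = 21.2); invert its 0.8 and 0.2 quantiles.
Posterior mean ≈ 1.184, SD ≈ 0.288; a Normal approximation gives roughly [0.942, 1.427].
Exact: lower = 0.945; upper = 1.397.

[0.945, 1.397]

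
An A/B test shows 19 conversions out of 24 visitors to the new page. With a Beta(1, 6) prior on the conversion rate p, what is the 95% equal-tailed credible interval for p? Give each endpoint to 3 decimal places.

Posterior: Beta(1+19, 6+5) = Beta(20, 11).
Equal-tailed 95% interval: the 0.025 and 0.975 quantiles of Beta(20, 11).
Posterior mean ≈ 0.645, SD ≈ 0.085; a Normal approximation gives roughly [0.479, 0.811].
Exact: F⁻¹(0.025) = 0.472; F⁻¹(0.975) = 0.801.

[0.472, 0.801]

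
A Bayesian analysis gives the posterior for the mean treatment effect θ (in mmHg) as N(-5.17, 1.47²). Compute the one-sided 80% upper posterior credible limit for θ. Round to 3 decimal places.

Need U with P(θ ≤ U) = 0.80: U = -5.17 + z_{0.2}·1.47.
z = 0.842; U = -5.17 + 0.842 × 1.47 = -3.933.

-3.933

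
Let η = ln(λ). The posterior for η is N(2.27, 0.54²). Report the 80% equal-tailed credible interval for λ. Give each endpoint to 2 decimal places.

[4.85, 19.34]

On the log scale the 80% interval is 2.27 ± 1.282 × 0.54 = [1.5780, 2.9620].
Exponentiate: [e^1.5780, e^2.9620] = [4.85, 19.34].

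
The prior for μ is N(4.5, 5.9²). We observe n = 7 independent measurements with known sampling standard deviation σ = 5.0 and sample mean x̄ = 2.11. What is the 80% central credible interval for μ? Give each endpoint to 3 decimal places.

[0.026, 4.639]

Posterior precision = 1/5.9² + 7/5.0² = 0.0287 + 0.2800 = 0.3087, so posterior SD = 1.7998.
Posterior mean = (4.5/5.9² + 7·2.11/5.0²) / 0.3087 = 2.3324.
Interval: 2.3324 ± 1.282 × 1.7998 → [0.026, 4.639].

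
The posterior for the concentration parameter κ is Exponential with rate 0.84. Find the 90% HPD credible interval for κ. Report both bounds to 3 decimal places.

The exponential density is strictly decreasing on [0, ∞), so the HPD interval is anchored at 0: [0, q] with P(κ ≤ q) = 0.90.
q = −ln(1 − 0.90) / 0.84 = 2.3026 / 0.84 = 2.741.

[0.000, 2.741]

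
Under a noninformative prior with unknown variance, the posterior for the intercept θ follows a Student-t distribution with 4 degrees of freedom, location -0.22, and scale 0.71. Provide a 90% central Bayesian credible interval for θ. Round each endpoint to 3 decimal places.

[-1.734, 1.294]

The t_4 distribution is symmetric; the 90% interval is -0.22 ± t·0.71 with t_{0.95,4} = 2.132.
Half-width: 2.132 × 0.71 = 1.514.
-0.22 − 1.514 = -1.734; -0.22 + 1.514 = 1.294.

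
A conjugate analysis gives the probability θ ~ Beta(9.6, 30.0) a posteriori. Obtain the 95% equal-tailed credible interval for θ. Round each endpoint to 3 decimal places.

[0.124, 0.385]

Posterior: Beta(9.6, 30.0).
Equal-tailed 95% interval: the 0.025 and 0.975 quantiles of Beta(9.6, 30.0).
Posterior mean ≈ 0.242, SD ≈ 0.067; a Normal approximation gives roughly [0.111, 0.374].
Exact: F⁻¹(0.025) = 0.124; F⁻¹(0.975) = 0.385.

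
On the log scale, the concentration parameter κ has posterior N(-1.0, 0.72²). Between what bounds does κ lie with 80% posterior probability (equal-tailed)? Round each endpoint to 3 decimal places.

On the log scale the 80% interval is -1.0 ± 1.282 × 0.72 = [-1.9227, -0.0773].
Exponentiate: [e^-1.9227, e^-0.0773] = [0.146, 0.926].

[0.146, 0.926]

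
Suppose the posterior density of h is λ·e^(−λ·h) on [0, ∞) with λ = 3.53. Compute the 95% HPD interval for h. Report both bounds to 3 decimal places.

[0.000, 0.849]

The exponential density is strictly decreasing on [0, ∞), so the HPD interval is anchored at 0: [0, q] with P(h ≤ q) = 0.95.
q = −ln(1 − 0.95) / 3.53 = 2.9957 / 3.53 = 0.849.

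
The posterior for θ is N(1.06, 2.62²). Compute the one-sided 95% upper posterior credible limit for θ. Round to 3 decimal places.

5.370

Need U with P(θ ≤ U) = 0.95: U = 1.06 + z_{0.05}·2.62.
z = 1.645; U = 1.06 + 1.645 × 2.62 = 5.370.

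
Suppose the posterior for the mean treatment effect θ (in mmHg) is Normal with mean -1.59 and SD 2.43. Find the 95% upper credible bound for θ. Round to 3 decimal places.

2.407

Need U with P(θ ≤ U) = 0.95: U = -1.59 + z_{0.05}·2.43.
z = 1.645; U = -1.59 + 1.645 × 2.43 = 2.407.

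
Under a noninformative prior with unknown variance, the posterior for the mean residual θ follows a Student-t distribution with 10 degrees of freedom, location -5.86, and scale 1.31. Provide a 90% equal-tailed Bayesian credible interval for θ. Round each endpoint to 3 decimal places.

The t_10 distribution is symmetric; the 90% interval is -5.86 ± t·1.31 with t_{0.95,10} = 1.812.
Half-width: 1.812 × 1.31 = 2.374.
-5.86 − 2.374 = -8.234; -5.86 + 2.374 = -3.486.

[-8.234, -3.486]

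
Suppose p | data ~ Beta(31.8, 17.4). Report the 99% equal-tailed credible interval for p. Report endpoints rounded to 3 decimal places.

[0.465, 0.806]

Posterior: Beta(31.8, 17.4).
Equal-tailed 99% interval: the 0.005 and 0.995 quantiles of Beta(31.8, 17.4).
Posterior mean ≈ 0.646, SD ≈ 0.067; a Normal approximation gives roughly [0.473, 0.820].
Exact: F⁻¹(0.005) = 0.465; F⁻¹(0.995) = 0.806.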